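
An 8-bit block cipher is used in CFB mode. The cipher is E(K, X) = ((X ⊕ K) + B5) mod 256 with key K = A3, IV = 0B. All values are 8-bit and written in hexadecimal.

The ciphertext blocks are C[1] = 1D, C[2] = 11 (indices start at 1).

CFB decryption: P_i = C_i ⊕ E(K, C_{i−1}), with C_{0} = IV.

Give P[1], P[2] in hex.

P[1]: E(K, 0B) = 5D; 1D ⊕ 5D = 40.
P[2]: E(K, 1D) = 73; 11 ⊕ 73 = 62.

P[1] = 40, P[2] = 62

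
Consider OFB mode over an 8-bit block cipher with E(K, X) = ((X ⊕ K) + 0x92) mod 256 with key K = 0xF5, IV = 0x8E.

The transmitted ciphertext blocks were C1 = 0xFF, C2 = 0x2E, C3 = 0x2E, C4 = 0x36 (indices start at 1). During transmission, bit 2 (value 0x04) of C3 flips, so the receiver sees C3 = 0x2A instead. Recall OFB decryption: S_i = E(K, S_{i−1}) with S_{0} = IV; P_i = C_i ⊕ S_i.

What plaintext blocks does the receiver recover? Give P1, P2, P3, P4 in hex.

Only C3 changed, to 0x2A. In OFB, a change in C_i flips the same bit in P_i only; the keystream is unaffected. Decrypting the received ciphertext:
P1: S = E(K, 0x8E) = 0x0D; 0xFF ⊕ 0x0D = 0xF2.
P2: S = E(K, 0x0D) = 0x8A; 0x2E ⊕ 0x8A = 0xA4.
P3: S = E(K, 0x8A) = 0x11; 0x2A ⊕ 0x11 = 0x3B.
P4: S = E(K, 0x11) = 0x76; 0x36 ⊕ 0x76 = 0x40.
Blocks that differ from the original plaintext: P3.

P1 = 0xF2, P2 = 0xA4, P3 = 0x3B, P4 = 0x40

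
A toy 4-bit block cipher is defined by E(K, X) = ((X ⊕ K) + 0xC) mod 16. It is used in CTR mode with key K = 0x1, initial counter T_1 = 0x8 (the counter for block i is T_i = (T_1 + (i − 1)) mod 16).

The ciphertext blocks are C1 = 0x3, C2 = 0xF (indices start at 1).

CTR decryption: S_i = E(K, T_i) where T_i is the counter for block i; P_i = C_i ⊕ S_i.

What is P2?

P2: T = 0x9, S = E(K, T) = 0x4; 0xF ⊕ 0x4 = 0xB.

P2 = 0xB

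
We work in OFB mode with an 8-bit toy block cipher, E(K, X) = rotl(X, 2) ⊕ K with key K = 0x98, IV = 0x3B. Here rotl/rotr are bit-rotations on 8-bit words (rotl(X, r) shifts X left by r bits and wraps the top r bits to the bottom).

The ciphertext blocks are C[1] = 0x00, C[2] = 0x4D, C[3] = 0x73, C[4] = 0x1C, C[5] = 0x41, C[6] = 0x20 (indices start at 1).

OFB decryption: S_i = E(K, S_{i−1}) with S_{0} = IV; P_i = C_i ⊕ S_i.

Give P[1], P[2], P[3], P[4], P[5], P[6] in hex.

P[1] = 0x74, P[2] = 0x04, P[3] = 0xCE, P[4] = 0x72, P[5] = 0x60, P[6] = 0x3C

P[1]: S = E(K, 0x3B) = 0x74; 0x00 ⊕ 0x74 = 0x74.
P[2]: S = E(K, 0x74) = 0x49; 0x4D ⊕ 0x49 = 0x04.
P[3]: S = E(K, 0x49) = 0xBD; 0x73 ⊕ 0xBD = 0xCE.
P[4]: S = E(K, 0xBD) = 0x6E; 0x1C ⊕ 0x6E = 0x72.
P[5]: S = E(K, 0x6E) = 0x21; 0x41 ⊕ 0x21 = 0x60.
P[6]: S = E(K, 0x21) = 0x1C; 0x20 ⊕ 0x1C = 0x3C.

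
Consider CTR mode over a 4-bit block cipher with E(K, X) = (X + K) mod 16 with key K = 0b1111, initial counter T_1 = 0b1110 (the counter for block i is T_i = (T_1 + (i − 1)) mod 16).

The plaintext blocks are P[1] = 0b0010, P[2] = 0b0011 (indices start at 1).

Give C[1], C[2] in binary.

C[1] = 0b1111, C[2] = 0b1101

CTR encryption: S_i = E(K, T_i) where T_i is the counter for block i; C_i = P_i ⊕ S_i.
C[1]: T = 0b1110, S = E(K, T) = 0b1101; 0b0010 ⊕ 0b1101 = 0b1111.
C[2]: T = 0b1111, S = E(K, T) = 0b1110; 0b0011 ⊕ 0b1110 = 0b1101.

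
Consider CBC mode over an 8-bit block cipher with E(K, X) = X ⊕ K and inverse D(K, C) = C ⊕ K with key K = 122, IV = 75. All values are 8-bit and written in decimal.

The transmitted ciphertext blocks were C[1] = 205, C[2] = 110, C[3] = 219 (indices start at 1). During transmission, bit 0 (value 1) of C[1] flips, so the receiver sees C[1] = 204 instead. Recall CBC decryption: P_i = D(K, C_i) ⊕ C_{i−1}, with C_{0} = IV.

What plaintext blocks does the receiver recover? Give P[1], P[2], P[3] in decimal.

P[1] = 253, P[2] = 216, P[3] = 207

Only C[1] changed, to 204. In CBC, a change in C_i garbles P_i and flips the same bit in P_{i+1}. Decrypting the received ciphertext:
P[1]: D(K, 204) = 182; 182 ⊕ 75 = 253.
P[2]: D(K, 110) = 20; 20 ⊕ 204 = 216.
P[3]: D(K, 219) = 161; 161 ⊕ 110 = 207.
Blocks that differ from the original plaintext: P[1], P[2].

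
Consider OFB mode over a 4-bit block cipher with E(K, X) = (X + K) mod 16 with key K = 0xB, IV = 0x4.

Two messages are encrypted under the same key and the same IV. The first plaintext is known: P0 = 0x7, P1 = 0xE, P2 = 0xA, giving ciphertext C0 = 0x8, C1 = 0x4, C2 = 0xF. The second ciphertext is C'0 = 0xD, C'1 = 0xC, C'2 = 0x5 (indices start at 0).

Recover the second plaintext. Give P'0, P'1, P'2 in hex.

In OFB with a reused IV, both messages share the same keystream S_i, so C_i ⊕ C'_i = P_i ⊕ P'_i and thus P'_i = P_i ⊕ C_i ⊕ C'_i.
P'0: 0x7 ⊕ 0x8 ⊕ 0xD = 0x2.
P'1: 0xE ⊕ 0x4 ⊕ 0xC = 0x6.
P'2: 0xA ⊕ 0xF ⊕ 0x5 = 0x0.

P'0 = 0x2, P'1 = 0x6, P'2 = 0x0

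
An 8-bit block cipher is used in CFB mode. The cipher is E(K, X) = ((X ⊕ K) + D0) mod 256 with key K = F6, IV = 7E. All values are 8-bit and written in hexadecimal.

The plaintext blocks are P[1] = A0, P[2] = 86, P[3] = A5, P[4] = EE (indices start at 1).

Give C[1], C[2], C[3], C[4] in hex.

CFB encryption: C_i = P_i ⊕ E(K, C_{i−1}), with C_{0} = IV.
C[1]: E(K, 7E) = 58; A0 ⊕ 58 = F8.
C[2]: E(K, F8) = DE; 86 ⊕ DE = 58.
C[3]: E(K, 58) = 7E; A5 ⊕ 7E = DB.
C[4]: E(K, DB) = FD; EE ⊕ FD = 13.

C[1] = F8, C[2] = 58, C[3] = DB, C[4] = 13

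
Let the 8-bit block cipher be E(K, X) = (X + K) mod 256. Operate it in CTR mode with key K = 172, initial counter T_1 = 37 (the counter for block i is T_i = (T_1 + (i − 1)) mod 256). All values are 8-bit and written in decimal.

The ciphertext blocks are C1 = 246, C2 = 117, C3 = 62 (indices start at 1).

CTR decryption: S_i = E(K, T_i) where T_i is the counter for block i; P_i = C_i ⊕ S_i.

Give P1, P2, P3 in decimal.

P1 = 39, P2 = 167, P3 = 237

P1: T = 37, S = E(K, T) = 209; 246 ⊕ 209 = 39.
P2: T = 38, S = E(K, T) = 210; 117 ⊕ 210 = 167.
P3: T = 39, S = E(K, T) = 211; 62 ⊕ 211 = 237.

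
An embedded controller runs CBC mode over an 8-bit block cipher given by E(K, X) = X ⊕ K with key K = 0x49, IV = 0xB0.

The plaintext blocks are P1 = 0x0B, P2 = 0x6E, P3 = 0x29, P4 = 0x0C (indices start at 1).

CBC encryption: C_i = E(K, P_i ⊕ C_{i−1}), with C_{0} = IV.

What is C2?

C2 = 0xD5

C1: P1 ⊕ 0xB0 = 0xBB; E(K, 0xBB) = 0xF2.
C2: P2 ⊕ 0xF2 = 0x9C; E(K, 0x9C) = 0xD5.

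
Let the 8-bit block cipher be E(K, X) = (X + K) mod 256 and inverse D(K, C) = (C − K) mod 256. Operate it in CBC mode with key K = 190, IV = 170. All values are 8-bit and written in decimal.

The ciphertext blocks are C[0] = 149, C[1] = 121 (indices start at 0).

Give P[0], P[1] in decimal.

P[0] = 125, P[1] = 46

CBC decryption: P_i = D(K, C_i) ⊕ C_{i−1}, with C_{−1} = IV.
P[0]: D(K, 149) = 215; 215 ⊕ 170 = 125.
P[1]: D(K, 121) = 187; 187 ⊕ 149 = 46.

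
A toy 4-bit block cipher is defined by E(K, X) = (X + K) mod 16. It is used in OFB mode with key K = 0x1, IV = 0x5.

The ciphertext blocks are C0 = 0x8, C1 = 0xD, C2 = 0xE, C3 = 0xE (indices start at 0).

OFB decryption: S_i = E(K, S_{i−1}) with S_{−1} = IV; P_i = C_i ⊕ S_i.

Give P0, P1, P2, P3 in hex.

P0: S = E(K, 0x5) = 0x6; 0x8 ⊕ 0x6 = 0xE.
P1: S = E(K, 0x6) = 0x7; 0xD ⊕ 0x7 = 0xA.
P2: S = E(K, 0x7) = 0x8; 0xE ⊕ 0x8 = 0x6.
P3: S = E(K, 0x8) = 0x9; 0xE ⊕ 0x9 = 0x7.

P0 = 0xE, P1 = 0xA, P2 = 0x6, P3 = 0x7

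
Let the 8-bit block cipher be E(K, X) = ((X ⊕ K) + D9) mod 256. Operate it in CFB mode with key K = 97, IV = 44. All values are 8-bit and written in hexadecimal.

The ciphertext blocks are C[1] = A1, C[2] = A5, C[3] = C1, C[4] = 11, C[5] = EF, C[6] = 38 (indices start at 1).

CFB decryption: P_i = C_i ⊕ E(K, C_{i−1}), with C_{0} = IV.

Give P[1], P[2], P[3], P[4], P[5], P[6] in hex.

P[1] = 0D, P[2] = AA, P[3] = CA, P[4] = 3E, P[5] = B0, P[6] = 69

P[1]: E(K, 44) = AC; A1 ⊕ AC = 0D.
P[2]: E(K, A1) = 0F; A5 ⊕ 0F = AA.
P[3]: E(K, A5) = 0B; C1 ⊕ 0B = CA.
P[4]: E(K, C1) = 2F; 11 ⊕ 2F = 3E.
P[5]: E(K, 11) = 5F; EF ⊕ 5F = B0.
P[6]: E(K, EF) = 51; 38 ⊕ 51 = 69.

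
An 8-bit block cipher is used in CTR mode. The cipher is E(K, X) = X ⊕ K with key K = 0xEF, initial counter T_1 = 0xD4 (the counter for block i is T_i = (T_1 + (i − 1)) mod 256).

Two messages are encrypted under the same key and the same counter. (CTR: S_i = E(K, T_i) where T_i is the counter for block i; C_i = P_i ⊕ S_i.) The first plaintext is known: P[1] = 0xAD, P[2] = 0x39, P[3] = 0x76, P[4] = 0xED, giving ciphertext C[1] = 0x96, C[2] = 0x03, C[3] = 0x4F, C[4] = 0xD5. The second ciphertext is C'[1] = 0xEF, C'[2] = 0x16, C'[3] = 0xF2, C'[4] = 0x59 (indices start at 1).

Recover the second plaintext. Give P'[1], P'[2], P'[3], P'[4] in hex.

In CTR with a reused counter, both messages share the same keystream S_i, so C_i ⊕ C'_i = P_i ⊕ P'_i and thus P'_i = P_i ⊕ C_i ⊕ C'_i.
P'[1]: 0xAD ⊕ 0x96 ⊕ 0xEF = 0xD4.
P'[2]: 0x39 ⊕ 0x03 ⊕ 0x16 = 0x2C.
P'[3]: 0x76 ⊕ 0x4F ⊕ 0xF2 = 0xCB.
P'[4]: 0xED ⊕ 0xD5 ⊕ 0x59 = 0x61.

P'[1] = 0xD4, P'[2] = 0x2C, P'[3] = 0xCB, P'[4] = 0x61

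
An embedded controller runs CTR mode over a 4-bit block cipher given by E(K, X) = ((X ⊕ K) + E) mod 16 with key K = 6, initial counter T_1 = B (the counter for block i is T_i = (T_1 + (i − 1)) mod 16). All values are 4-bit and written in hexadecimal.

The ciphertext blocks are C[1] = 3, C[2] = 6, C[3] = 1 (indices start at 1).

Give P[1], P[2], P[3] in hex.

CTR decryption: S_i = E(K, T_i) where T_i is the counter for block i; P_i = C_i ⊕ S_i.
P[1]: T = B, S = E(K, T) = B; 3 ⊕ B = 8.
P[2]: T = C, S = E(K, T) = 8; 6 ⊕ 8 = E.
P[3]: T = D, S = E(K, T) = 9; 1 ⊕ 9 = 8.

P[1] = 8, P[2] = E, P[3] = 8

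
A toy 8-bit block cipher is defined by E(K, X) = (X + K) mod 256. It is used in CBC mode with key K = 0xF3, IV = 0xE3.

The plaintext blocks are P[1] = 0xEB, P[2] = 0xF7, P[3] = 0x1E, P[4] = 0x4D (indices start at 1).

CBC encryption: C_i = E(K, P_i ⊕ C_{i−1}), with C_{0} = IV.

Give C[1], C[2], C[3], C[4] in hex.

C[1] = 0xFB, C[2] = 0xFF, C[3] = 0xD4, C[4] = 0x8C

C[1]: P[1] ⊕ 0xE3 = 0x08; E(K, 0x08) = 0xFB.
C[2]: P[2] ⊕ 0xFB = 0x0C; E(K, 0x0C) = 0xFF.
C[3]: P[3] ⊕ 0xFF = 0xE1; E(K, 0xE1) = 0xD4.
C[4]: P[4] ⊕ 0xD4 = 0x99; E(K, 0x99) = 0x8C.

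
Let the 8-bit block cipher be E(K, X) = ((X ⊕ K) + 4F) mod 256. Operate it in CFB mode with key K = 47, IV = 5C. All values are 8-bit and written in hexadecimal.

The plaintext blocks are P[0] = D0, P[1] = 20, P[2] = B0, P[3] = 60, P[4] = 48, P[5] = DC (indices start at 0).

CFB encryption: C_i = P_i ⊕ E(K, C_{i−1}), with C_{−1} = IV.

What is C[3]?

C[0]: E(K, 5C) = 6A; D0 ⊕ 6A = BA.
C[1]: E(K, BA) = 4C; 20 ⊕ 4C = 6C.
C[2]: E(K, 6C) = 7A; B0 ⊕ 7A = CA.
C[3]: E(K, CA) = DC; 60 ⊕ DC = BC.

C[3] = BC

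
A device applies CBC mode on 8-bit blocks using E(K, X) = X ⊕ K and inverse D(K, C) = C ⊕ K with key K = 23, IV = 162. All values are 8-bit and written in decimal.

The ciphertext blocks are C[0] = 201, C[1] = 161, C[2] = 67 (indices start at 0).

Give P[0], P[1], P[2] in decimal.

CBC decryption: P_i = D(K, C_i) ⊕ C_{i−1}, with C_{−1} = IV.
P[0]: D(K, 201) = 222; 222 ⊕ 162 = 124.
P[1]: D(K, 161) = 182; 182 ⊕ 201 = 127.
P[2]: D(K, 67) = 84; 84 ⊕ 161 = 245.

P[0] = 124, P[1] = 127, P[2] = 245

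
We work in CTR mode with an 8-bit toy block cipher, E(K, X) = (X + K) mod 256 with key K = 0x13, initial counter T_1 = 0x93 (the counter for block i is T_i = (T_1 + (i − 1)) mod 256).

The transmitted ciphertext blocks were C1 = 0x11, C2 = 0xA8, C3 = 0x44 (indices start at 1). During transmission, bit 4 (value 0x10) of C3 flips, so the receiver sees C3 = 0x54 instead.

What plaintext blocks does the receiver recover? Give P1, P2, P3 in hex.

CTR decryption: S_i = E(K, T_i) where T_i is the counter for block i; P_i = C_i ⊕ S_i.
Only C3 changed, to 0x54. In CTR, a change in C_i flips the same bit in P_i only; the keystream is unaffected. Decrypting the received ciphertext:
P1: T = 0x93, S = E(K, T) = 0xA6; 0x11 ⊕ 0xA6 = 0xB7.
P2: T = 0x94, S = E(K, T) = 0xA7; 0xA8 ⊕ 0xA7 = 0x0F.
P3: T = 0x95, S = E(K, T) = 0xA8; 0x54 ⊕ 0xA8 = 0xFC.
Blocks that differ from the original plaintext: P3.

P1 = 0xB7, P2 = 0x0F, P3 = 0xFC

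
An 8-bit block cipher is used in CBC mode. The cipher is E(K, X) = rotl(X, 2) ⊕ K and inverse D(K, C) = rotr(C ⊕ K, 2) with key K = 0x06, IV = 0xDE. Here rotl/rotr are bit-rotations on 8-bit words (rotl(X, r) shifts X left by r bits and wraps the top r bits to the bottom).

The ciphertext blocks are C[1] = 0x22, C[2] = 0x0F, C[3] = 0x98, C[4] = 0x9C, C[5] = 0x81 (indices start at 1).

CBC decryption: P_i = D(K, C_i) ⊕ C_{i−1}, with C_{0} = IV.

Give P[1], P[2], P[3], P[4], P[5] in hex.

P[1] = 0xD7, P[2] = 0x60, P[3] = 0xA8, P[4] = 0x3E, P[5] = 0x7D

P[1]: D(K, 0x22) = 0x09; 0x09 ⊕ 0xDE = 0xD7.
P[2]: D(K, 0x0F) = 0x42; 0x42 ⊕ 0x22 = 0x60.
P[3]: D(K, 0x98) = 0xA7; 0xA7 ⊕ 0x0F = 0xA8.
P[4]: D(K, 0x9C) = 0xA6; 0xA6 ⊕ 0x98 = 0x3E.
P[5]: D(K, 0x81) = 0xE1; 0xE1 ⊕ 0x9C = 0x7D.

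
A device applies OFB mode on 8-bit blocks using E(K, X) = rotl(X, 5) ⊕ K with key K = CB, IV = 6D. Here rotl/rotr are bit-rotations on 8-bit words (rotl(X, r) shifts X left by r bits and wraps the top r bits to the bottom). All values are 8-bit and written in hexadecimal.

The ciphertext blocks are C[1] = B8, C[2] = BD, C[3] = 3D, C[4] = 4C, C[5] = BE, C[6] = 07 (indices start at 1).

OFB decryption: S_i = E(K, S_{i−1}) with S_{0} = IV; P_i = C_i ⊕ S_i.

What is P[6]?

P[6] = 0F

P[1]: S = E(K, 6D) = 66; B8 ⊕ 66 = DE.
P[2]: S = E(K, 66) = 07; BD ⊕ 07 = BA.
P[3]: S = E(K, 07) = 2B; 3D ⊕ 2B = 16.
P[4]: S = E(K, 2B) = AE; 4C ⊕ AE = E2.
P[5]: S = E(K, AE) = 1E; BE ⊕ 1E = A0.
P[6]: S = E(K, 1E) = 08; 07 ⊕ 08 = 0F.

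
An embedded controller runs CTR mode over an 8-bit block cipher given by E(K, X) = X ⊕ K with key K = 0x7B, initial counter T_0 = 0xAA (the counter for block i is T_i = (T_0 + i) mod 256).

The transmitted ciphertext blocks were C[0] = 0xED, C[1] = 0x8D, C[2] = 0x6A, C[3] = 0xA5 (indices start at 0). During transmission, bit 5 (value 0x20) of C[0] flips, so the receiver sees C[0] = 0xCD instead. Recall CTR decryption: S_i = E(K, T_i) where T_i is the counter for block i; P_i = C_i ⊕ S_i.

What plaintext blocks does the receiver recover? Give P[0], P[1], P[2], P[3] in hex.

Only C[0] changed, to 0xCD. In CTR, a change in C_i flips the same bit in P_i only; the keystream is unaffected. Decrypting the received ciphertext:
P[0]: T = 0xAA, S = E(K, T) = 0xD1; 0xCD ⊕ 0xD1 = 0x1C.
P[1]: T = 0xAB, S = E(K, T) = 0xD0; 0x8D ⊕ 0xD0 = 0x5D.
P[2]: T = 0xAC, S = E(K, T) = 0xD7; 0x6A ⊕ 0xD7 = 0xBD.
P[3]: T = 0xAD, S = E(K, T) = 0xD6; 0xA5 ⊕ 0xD6 = 0x73.
Blocks that differ from the original plaintext: P[0].

P[0] = 0x1C, P[1] = 0x5D, P[2] = 0xBD, P[3] = 0x73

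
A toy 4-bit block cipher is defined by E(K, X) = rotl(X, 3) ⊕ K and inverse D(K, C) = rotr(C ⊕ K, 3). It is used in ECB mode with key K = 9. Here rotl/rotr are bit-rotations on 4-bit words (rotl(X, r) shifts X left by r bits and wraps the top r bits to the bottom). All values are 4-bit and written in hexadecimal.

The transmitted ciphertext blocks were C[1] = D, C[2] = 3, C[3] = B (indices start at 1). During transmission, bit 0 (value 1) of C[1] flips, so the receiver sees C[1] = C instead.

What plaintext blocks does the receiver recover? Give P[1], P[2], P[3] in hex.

P[1] = A, P[2] = 5, P[3] = 4

ECB decryption: P_i = D(K, C_i).
Only C[1] changed, to C. In ECB, a change in C_i affects only P_i. Decrypting the received ciphertext:
P[1]: D(K, C) = A.
P[2]: D(K, 3) = 5.
P[3]: D(K, B) = 4.
Blocks that differ from the original plaintext: P[1].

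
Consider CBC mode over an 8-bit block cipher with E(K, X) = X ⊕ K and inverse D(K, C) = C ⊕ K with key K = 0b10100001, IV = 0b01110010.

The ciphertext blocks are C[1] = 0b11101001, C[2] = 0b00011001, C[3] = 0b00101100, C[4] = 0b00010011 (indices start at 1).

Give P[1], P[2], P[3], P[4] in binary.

P[1] = 0b00111010, P[2] = 0b01010001, P[3] = 0b10010100, P[4] = 0b10011110

CBC decryption: P_i = D(K, C_i) ⊕ C_{i−1}, with C_{0} = IV.
P[1]: D(K, 0b11101001) = 0b01001000; 0b01001000 ⊕ 0b01110010 = 0b00111010.
P[2]: D(K, 0b00011001) = 0b10111000; 0b10111000 ⊕ 0b11101001 = 0b01010001.
P[3]: D(K, 0b00101100) = 0b10001101; 0b10001101 ⊕ 0b00011001 = 0b10010100.
P[4]: D(K, 0b00010011) = 0b10110010; 0b10110010 ⊕ 0b00101100 = 0b10011110.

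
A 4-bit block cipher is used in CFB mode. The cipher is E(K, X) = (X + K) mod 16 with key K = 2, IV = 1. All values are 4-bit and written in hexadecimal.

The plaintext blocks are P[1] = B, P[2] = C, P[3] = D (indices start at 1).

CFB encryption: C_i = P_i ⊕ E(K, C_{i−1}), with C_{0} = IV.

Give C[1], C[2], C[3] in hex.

C[1]: E(K, 1) = 3; B ⊕ 3 = 8.
C[2]: E(K, 8) = A; C ⊕ A = 6.
C[3]: E(K, 6) = 8; D ⊕ 8 = 5.

C[1] = 8, C[2] = 6, C[3] = 5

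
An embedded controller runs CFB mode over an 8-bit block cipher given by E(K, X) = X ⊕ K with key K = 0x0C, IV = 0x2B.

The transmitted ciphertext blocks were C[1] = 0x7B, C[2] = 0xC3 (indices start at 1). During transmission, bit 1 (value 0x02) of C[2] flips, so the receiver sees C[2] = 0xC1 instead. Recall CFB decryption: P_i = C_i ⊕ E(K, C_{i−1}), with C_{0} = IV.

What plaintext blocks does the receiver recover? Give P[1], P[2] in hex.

Only C[2] changed, to 0xC1. In CFB, a change in C_i flips the same bit in P_i and garbles P_{i+1}. Decrypting the received ciphertext:
P[1]: E(K, 0x2B) = 0x27; 0x7B ⊕ 0x27 = 0x5C.
P[2]: E(K, 0x7B) = 0x77; 0xC1 ⊕ 0x77 = 0xB6.
Blocks that differ from the original plaintext: P[2].

P[1] = 0x5C, P[2] = 0xB6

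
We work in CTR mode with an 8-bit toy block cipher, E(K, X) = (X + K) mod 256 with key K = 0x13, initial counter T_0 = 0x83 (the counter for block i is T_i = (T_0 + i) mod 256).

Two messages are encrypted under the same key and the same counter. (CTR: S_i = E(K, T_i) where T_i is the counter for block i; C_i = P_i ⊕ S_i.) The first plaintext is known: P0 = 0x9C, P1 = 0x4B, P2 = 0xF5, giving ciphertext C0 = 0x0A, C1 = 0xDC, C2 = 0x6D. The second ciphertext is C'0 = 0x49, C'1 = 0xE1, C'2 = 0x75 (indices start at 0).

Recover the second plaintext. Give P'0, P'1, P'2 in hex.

P'0 = 0xDF, P'1 = 0x76, P'2 = 0xED

In CTR with a reused counter, both messages share the same keystream S_i, so C_i ⊕ C'_i = P_i ⊕ P'_i and thus P'_i = P_i ⊕ C_i ⊕ C'_i.
P'0: 0x9C ⊕ 0x0A ⊕ 0x49 = 0xDF.
P'1: 0x4B ⊕ 0xDC ⊕ 0xE1 = 0x76.
P'2: 0xF5 ⊕ 0x6D ⊕ 0x75 = 0xED.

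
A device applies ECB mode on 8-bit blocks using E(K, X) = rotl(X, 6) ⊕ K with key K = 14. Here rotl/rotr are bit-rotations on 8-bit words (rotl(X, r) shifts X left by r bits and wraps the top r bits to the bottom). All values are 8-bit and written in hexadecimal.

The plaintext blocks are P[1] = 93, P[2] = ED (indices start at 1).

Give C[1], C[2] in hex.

C[1] = F0, C[2] = 6F

ECB encryption: C_i = E(K, P_i).
C[1]: E(K, 93) = F0.
C[2]: E(K, ED) = 6F.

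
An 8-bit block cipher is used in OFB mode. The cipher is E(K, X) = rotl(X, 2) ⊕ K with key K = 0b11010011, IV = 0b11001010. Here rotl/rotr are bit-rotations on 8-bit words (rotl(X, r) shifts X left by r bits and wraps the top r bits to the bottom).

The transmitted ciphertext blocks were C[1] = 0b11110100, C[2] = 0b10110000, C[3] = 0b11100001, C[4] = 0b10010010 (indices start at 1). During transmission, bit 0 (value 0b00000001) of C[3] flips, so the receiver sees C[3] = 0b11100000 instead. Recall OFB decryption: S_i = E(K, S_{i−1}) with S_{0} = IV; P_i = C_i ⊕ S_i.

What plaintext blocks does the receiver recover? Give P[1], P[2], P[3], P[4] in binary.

P[1] = 0b00001100, P[2] = 0b10000000, P[3] = 0b11110011, P[4] = 0b00001101

Only C[3] changed, to 0b11100000. In OFB, a change in C_i flips the same bit in P_i only; the keystream is unaffected. Decrypting the received ciphertext:
P[1]: S = E(K, 0b11001010) = 0b11111000; 0b11110100 ⊕ 0b11111000 = 0b00001100.
P[2]: S = E(K, 0b11111000) = 0b00110000; 0b10110000 ⊕ 0b00110000 = 0b10000000.
P[3]: S = E(K, 0b00110000) = 0b00010011; 0b11100000 ⊕ 0b00010011 = 0b11110011.
P[4]: S = E(K, 0b00010011) = 0b10011111; 0b10010010 ⊕ 0b10011111 = 0b00001101.
Blocks that differ from the original plaintext: P[3].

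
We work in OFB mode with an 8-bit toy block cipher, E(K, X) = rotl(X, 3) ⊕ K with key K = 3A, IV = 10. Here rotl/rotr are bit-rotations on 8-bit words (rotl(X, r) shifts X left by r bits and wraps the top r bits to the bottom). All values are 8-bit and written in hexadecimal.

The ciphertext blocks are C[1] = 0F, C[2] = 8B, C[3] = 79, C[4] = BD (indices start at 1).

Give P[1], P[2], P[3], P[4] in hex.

OFB decryption: S_i = E(K, S_{i−1}) with S_{0} = IV; P_i = C_i ⊕ S_i.
P[1]: S = E(K, 10) = BA; 0F ⊕ BA = B5.
P[2]: S = E(K, BA) = EF; 8B ⊕ EF = 64.
P[3]: S = E(K, EF) = 45; 79 ⊕ 45 = 3C.
P[4]: S = E(K, 45) = 10; BD ⊕ 10 = AD.

P[1] = B5, P[2] = 64, P[3] = 3C, P[4] = AD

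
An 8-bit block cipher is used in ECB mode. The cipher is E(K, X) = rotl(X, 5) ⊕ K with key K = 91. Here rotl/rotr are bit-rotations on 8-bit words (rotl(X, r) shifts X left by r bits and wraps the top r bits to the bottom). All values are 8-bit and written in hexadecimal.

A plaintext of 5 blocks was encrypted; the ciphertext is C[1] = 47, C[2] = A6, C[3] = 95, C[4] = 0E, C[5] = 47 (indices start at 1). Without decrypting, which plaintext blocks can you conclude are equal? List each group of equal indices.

ECB encrypts each block independently with the same key, so equal ciphertext blocks imply equal plaintext blocks.
C[1] = C[5] = 47, so P[1] = P[5].

P[1] = P[5]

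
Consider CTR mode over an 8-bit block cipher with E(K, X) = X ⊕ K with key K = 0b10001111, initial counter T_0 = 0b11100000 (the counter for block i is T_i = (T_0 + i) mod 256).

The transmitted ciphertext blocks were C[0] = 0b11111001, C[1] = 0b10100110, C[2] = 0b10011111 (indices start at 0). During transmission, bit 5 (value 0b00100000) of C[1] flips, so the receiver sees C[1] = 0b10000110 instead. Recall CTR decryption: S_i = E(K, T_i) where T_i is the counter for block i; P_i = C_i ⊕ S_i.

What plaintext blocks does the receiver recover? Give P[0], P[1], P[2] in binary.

Only C[1] changed, to 0b10000110. In CTR, a change in C_i flips the same bit in P_i only; the keystream is unaffected. Decrypting the received ciphertext:
P[0]: T = 0b11100000, S = E(K, T) = 0b01101111; 0b11111001 ⊕ 0b01101111 = 0b10010110.
P[1]: T = 0b11100001, S = E(K, T) = 0b01101110; 0b10000110 ⊕ 0b01101110 = 0b11101000.
P[2]: T = 0b11100010, S = E(K, T) = 0b01101101; 0b10011111 ⊕ 0b01101101 = 0b11110010.
Blocks that differ from the original plaintext: P[1].

P[0] = 0b10010110, P[1] = 0b11101000, P[2] = 0b11110010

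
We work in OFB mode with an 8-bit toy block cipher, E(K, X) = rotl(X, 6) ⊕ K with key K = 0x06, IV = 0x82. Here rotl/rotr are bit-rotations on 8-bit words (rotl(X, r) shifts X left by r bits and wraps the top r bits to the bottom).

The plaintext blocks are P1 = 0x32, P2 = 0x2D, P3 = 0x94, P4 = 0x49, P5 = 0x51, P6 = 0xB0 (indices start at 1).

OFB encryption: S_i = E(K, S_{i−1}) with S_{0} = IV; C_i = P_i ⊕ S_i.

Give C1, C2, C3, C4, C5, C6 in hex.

C1: S = E(K, 0x82) = 0xA6; 0x32 ⊕ 0xA6 = 0x94.
C2: S = E(K, 0xA6) = 0xAF; 0x2D ⊕ 0xAF = 0x82.
C3: S = E(K, 0xAF) = 0xED; 0x94 ⊕ 0xED = 0x79.
C4: S = E(K, 0xED) = 0x7D; 0x49 ⊕ 0x7D = 0x34.
C5: S = E(K, 0x7D) = 0x59; 0x51 ⊕ 0x59 = 0x08.
C6: S = E(K, 0x59) = 0x50; 0xB0 ⊕ 0x50 = 0xE0.

C1 = 0x94, C2 = 0x82, C3 = 0x79, C4 = 0x34, C5 = 0x08, C6 = 0xE0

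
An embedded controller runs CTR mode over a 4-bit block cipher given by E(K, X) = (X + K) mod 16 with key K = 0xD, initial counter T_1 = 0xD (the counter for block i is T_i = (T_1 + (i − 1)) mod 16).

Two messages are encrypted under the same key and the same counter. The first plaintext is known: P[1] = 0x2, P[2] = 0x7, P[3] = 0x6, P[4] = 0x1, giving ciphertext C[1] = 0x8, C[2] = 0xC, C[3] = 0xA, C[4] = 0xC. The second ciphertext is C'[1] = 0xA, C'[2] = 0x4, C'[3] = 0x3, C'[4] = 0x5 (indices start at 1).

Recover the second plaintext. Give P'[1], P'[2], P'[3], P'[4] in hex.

In CTR with a reused counter, both messages share the same keystream S_i, so C_i ⊕ C'_i = P_i ⊕ P'_i and thus P'_i = P_i ⊕ C_i ⊕ C'_i.
P'[1]: 0x2 ⊕ 0x8 ⊕ 0xA = 0x0.
P'[2]: 0x7 ⊕ 0xC ⊕ 0x4 = 0xF.
P'[3]: 0x6 ⊕ 0xA ⊕ 0x3 = 0xF.
P'[4]: 0x1 ⊕ 0xC ⊕ 0x5 = 0x8.

P'[1] = 0x0, P'[2] = 0xF, P'[3] = 0xF, P'[4] = 0x8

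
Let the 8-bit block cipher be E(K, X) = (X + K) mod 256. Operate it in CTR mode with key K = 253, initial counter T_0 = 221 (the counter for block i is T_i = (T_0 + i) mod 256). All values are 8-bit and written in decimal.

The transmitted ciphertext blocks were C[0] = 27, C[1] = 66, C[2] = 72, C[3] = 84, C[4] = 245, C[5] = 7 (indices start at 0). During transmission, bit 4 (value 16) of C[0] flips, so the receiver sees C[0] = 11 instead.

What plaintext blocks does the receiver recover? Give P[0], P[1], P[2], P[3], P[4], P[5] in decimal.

CTR decryption: S_i = E(K, T_i) where T_i is the counter for block i; P_i = C_i ⊕ S_i.
Only C[0] changed, to 11. In CTR, a change in C_i flips the same bit in P_i only; the keystream is unaffected. Decrypting the received ciphertext:
P[0]: T = 221, S = E(K, T) = 218; 11 ⊕ 218 = 209.
P[1]: T = 222, S = E(K, T) = 219; 66 ⊕ 219 = 153.
P[2]: T = 223, S = E(K, T) = 220; 72 ⊕ 220 = 148.
P[3]: T = 224, S = E(K, T) = 221; 84 ⊕ 221 = 137.
P[4]: T = 225, S = E(K, T) = 222; 245 ⊕ 222 = 43.
P[5]: T = 226, S = E(K, T) = 223; 7 ⊕ 223 = 216.
Blocks that differ from the original plaintext: P[0].

P[0] = 209, P[1] = 153, P[2] = 148, P[3] = 137, P[4] = 43, P[5] = 216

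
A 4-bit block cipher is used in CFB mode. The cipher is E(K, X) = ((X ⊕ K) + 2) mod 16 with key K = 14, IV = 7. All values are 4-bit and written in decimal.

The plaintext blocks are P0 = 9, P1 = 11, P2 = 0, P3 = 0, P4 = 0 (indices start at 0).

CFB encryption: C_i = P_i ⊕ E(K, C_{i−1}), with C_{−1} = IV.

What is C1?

C0: E(K, 7) = 11; 9 ⊕ 11 = 2.
C1: E(K, 2) = 14; 11 ⊕ 14 = 5.

C1 = 5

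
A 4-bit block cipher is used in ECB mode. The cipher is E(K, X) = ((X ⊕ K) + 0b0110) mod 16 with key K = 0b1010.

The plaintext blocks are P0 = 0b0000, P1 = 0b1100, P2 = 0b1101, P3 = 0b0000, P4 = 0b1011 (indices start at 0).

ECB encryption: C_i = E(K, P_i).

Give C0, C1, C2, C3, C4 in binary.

C0: E(K, 0b0000) = 0b0000.
C1: E(K, 0b1100) = 0b1100.
C2: E(K, 0b1101) = 0b1101.
C3: E(K, 0b0000) = 0b0000.
C4: E(K, 0b1011) = 0b0111.

C0 = 0b0000, C1 = 0b1100, C2 = 0b1101, C3 = 0b0000, C4 = 0b0111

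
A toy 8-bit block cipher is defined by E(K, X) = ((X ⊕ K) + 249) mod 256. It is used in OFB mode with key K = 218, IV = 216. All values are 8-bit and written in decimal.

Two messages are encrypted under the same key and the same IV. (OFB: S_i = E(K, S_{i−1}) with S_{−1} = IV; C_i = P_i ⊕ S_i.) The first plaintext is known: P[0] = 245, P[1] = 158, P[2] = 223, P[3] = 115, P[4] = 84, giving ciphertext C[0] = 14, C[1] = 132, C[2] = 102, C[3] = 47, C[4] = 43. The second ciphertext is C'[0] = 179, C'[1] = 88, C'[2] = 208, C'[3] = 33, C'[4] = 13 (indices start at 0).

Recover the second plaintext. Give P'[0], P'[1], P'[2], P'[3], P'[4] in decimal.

P'[0] = 72, P'[1] = 66, P'[2] = 105, P'[3] = 125, P'[4] = 114

In OFB with a reused IV, both messages share the same keystream S_i, so C_i ⊕ C'_i = P_i ⊕ P'_i and thus P'_i = P_i ⊕ C_i ⊕ C'_i.
P'[0]: 245 ⊕ 14 ⊕ 179 = 72.
P'[1]: 158 ⊕ 132 ⊕ 88 = 66.
P'[2]: 223 ⊕ 102 ⊕ 208 = 105.
P'[3]: 115 ⊕ 47 ⊕ 33 = 125.
P'[4]: 84 ⊕ 43 ⊕ 13 = 114.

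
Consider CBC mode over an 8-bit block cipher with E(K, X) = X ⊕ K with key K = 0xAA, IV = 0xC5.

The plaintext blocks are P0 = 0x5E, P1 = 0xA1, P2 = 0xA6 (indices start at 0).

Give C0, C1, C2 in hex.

C0 = 0x31, C1 = 0x3A, C2 = 0x36

CBC encryption: C_i = E(K, P_i ⊕ C_{i−1}), with C_{−1} = IV.
C0: P0 ⊕ 0xC5 = 0x9B; E(K, 0x9B) = 0x31.
C1: P1 ⊕ 0x31 = 0x90; E(K, 0x90) = 0x3A.
C2: P2 ⊕ 0x3A = 0x9C; E(K, 0x9C) = 0x36.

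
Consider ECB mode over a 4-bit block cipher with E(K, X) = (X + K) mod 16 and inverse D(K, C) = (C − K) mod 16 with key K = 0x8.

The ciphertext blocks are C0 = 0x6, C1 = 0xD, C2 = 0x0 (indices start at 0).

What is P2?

ECB decryption: P_i = D(K, C_i).
P2: D(K, 0x0) = 0x8.

P2 = 0x8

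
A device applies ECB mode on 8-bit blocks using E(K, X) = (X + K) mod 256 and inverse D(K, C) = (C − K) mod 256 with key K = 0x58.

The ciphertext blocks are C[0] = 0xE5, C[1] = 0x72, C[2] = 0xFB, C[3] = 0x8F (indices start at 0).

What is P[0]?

ECB decryption: P_i = D(K, C_i).
P[0]: D(K, 0xE5) = 0x8D.

P[0] = 0x8D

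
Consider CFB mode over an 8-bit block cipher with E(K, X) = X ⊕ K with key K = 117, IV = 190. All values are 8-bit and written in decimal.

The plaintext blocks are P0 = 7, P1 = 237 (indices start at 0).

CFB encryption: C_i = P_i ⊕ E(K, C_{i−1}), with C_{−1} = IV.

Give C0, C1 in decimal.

C0 = 204, C1 = 84

C0: E(K, 190) = 203; 7 ⊕ 203 = 204.
C1: E(K, 204) = 185; 237 ⊕ 185 = 84.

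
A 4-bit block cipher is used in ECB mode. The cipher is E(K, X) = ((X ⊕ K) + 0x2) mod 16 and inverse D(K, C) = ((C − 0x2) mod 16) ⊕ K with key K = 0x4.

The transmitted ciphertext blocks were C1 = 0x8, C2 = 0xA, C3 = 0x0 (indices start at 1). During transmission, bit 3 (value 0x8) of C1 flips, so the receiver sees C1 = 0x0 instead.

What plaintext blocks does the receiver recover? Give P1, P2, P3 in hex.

P1 = 0xA, P2 = 0xC, P3 = 0xA

ECB decryption: P_i = D(K, C_i).
Only C1 changed, to 0x0. In ECB, a change in C_i affects only P_i. Decrypting the received ciphertext:
P1: D(K, 0x0) = 0xA.
P2: D(K, 0xA) = 0xC.
P3: D(K, 0x0) = 0xA.
Blocks that differ from the original plaintext: P1.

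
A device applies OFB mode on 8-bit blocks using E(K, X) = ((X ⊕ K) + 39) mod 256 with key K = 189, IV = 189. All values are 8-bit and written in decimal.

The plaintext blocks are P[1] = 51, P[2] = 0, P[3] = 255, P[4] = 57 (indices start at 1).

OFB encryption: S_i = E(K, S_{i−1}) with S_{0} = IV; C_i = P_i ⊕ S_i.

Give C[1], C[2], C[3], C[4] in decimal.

C[1] = 20, C[2] = 193, C[3] = 92, C[4] = 124

C[1]: S = E(K, 189) = 39; 51 ⊕ 39 = 20.
C[2]: S = E(K, 39) = 193; 0 ⊕ 193 = 193.
C[3]: S = E(K, 193) = 163; 255 ⊕ 163 = 92.
C[4]: S = E(K, 163) = 69; 57 ⊕ 69 = 124.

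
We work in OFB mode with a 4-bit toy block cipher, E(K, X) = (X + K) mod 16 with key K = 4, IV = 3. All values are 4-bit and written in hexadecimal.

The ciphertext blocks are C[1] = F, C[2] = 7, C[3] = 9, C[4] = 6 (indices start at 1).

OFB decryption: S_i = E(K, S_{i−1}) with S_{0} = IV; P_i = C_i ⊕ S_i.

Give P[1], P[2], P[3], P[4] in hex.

P[1] = 8, P[2] = C, P[3] = 6, P[4] = 5

P[1]: S = E(K, 3) = 7; F ⊕ 7 = 8.
P[2]: S = E(K, 7) = B; 7 ⊕ B = C.
P[3]: S = E(K, B) = F; 9 ⊕ F = 6.
P[4]: S = E(K, F) = 3; 6 ⊕ 3 = 5.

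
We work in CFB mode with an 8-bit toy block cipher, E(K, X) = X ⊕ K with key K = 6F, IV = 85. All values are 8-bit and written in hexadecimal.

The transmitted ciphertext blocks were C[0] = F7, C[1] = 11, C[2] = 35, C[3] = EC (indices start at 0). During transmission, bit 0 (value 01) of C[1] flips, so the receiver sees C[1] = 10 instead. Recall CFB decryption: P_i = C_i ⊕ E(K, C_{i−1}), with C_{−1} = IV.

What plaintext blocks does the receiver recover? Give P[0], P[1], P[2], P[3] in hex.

Only C[1] changed, to 10. In CFB, a change in C_i flips the same bit in P_i and garbles P_{i+1}. Decrypting the received ciphertext:
P[0]: E(K, 85) = EA; F7 ⊕ EA = 1D.
P[1]: E(K, F7) = 98; 10 ⊕ 98 = 88.
P[2]: E(K, 10) = 7F; 35 ⊕ 7F = 4A.
P[3]: E(K, 35) = 5A; EC ⊕ 5A = B6.
Blocks that differ from the original plaintext: P[1], P[2].

P[0] = 1D, P[1] = 88, P[2] = 4A, P[3] = B6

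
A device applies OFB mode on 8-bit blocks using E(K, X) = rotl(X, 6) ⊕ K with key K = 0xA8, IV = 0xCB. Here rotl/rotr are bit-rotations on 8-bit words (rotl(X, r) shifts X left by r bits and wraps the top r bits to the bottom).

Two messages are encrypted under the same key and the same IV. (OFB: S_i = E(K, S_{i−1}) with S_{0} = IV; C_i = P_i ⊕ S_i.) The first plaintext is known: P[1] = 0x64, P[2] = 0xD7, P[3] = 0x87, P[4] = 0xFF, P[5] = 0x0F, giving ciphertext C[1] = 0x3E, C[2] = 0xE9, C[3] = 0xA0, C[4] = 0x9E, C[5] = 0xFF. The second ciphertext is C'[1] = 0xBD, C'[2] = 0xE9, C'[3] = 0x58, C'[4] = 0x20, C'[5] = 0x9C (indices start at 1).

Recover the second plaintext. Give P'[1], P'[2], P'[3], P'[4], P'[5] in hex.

In OFB with a reused IV, both messages share the same keystream S_i, so C_i ⊕ C'_i = P_i ⊕ P'_i and thus P'_i = P_i ⊕ C_i ⊕ C'_i.
P'[1]: 0x64 ⊕ 0x3E ⊕ 0xBD = 0xE7.
P'[2]: 0xD7 ⊕ 0xE9 ⊕ 0xE9 = 0xD7.
P'[3]: 0x87 ⊕ 0xA0 ⊕ 0x58 = 0x7F.
P'[4]: 0xFF ⊕ 0x9E ⊕ 0x20 = 0x41.
P'[5]: 0x0F ⊕ 0xFF ⊕ 0x9C = 0x6C.

P'[1] = 0xE7, P'[2] = 0xD7, P'[3] = 0x7F, P'[4] = 0x41, P'[5] = 0x6C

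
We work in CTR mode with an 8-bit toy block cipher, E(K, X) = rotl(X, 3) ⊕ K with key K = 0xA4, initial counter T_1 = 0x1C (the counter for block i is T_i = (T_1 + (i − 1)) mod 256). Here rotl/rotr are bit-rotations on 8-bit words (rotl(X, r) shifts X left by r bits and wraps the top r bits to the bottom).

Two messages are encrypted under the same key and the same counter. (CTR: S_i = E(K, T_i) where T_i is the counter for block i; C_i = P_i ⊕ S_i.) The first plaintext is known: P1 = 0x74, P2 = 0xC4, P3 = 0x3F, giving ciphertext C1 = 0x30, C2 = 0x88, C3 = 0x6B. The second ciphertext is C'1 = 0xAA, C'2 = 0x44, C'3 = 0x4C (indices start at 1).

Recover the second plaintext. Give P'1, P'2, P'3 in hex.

In CTR with a reused counter, both messages share the same keystream S_i, so C_i ⊕ C'_i = P_i ⊕ P'_i and thus P'_i = P_i ⊕ C_i ⊕ C'_i.
P'1: 0x74 ⊕ 0x30 ⊕ 0xAA = 0xEE.
P'2: 0xC4 ⊕ 0x88 ⊕ 0x44 = 0x08.
P'3: 0x3F ⊕ 0x6B ⊕ 0x4C = 0x18.

P'1 = 0xEE, P'2 = 0x08, P'3 = 0x18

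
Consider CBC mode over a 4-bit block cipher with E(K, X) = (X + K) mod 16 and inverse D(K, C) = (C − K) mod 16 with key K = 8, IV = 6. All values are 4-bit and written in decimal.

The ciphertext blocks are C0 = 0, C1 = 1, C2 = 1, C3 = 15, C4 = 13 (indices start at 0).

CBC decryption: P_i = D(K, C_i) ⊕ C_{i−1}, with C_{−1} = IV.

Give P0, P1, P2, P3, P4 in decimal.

P0 = 14, P1 = 9, P2 = 8, P3 = 6, P4 = 10

P0: D(K, 0) = 8; 8 ⊕ 6 = 14.
P1: D(K, 1) = 9; 9 ⊕ 0 = 9.
P2: D(K, 1) = 9; 9 ⊕ 1 = 8.
P3: D(K, 15) = 7; 7 ⊕ 1 = 6.
P4: D(K, 13) = 5; 5 ⊕ 15 = 10.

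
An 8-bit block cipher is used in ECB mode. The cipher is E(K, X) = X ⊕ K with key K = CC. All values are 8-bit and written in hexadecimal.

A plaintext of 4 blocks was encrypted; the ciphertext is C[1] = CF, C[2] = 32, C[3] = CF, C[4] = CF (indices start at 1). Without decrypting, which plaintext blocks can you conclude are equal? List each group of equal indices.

P[1] = P[3] = P[4]

ECB encrypts each block independently with the same key, so equal ciphertext blocks imply equal plaintext blocks.
C[1] = C[3] = C[4] = CF, so P[1] = P[3] = P[4].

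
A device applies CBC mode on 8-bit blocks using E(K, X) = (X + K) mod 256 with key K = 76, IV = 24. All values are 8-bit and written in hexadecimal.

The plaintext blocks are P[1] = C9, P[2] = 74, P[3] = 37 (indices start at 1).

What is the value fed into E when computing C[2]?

17

CBC encryption: C_i = E(K, P_i ⊕ C_{i−1}), with C_{0} = IV.
C[1]: P[1] ⊕ 24 = ED; E(K, ED) = 63.
C[2]: P[2] ⊕ 63 = 17; E(K, 17) = 8D.
So the input to E for block [2] is 17.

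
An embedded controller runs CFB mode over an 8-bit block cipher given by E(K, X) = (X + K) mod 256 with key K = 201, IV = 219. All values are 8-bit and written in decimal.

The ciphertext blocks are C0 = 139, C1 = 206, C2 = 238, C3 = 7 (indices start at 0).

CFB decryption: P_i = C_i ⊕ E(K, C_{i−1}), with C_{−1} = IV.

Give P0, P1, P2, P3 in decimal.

P0 = 47, P1 = 154, P2 = 121, P3 = 176

P0: E(K, 219) = 164; 139 ⊕ 164 = 47.
P1: E(K, 139) = 84; 206 ⊕ 84 = 154.
P2: E(K, 206) = 151; 238 ⊕ 151 = 121.
P3: E(K, 238) = 183; 7 ⊕ 183 = 176.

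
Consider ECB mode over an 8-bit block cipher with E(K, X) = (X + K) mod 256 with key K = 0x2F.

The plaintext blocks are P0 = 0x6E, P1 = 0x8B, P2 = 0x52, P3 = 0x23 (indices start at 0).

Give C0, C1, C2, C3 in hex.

C0 = 0x9D, C1 = 0xBA, C2 = 0x81, C3 = 0x52

ECB encryption: C_i = E(K, P_i).
C0: E(K, 0x6E) = 0x9D.
C1: E(K, 0x8B) = 0xBA.
C2: E(K, 0x52) = 0x81.
C3: E(K, 0x23) = 0x52.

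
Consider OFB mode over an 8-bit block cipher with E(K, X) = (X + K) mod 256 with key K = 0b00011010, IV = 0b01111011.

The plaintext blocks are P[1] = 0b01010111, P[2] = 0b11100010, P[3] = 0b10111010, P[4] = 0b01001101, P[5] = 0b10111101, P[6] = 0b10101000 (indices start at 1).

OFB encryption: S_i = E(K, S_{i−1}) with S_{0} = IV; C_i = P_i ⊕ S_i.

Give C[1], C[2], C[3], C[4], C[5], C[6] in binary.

C[1]: S = E(K, 0b01111011) = 0b10010101; 0b01010111 ⊕ 0b10010101 = 0b11000010.
C[2]: S = E(K, 0b10010101) = 0b10101111; 0b11100010 ⊕ 0b10101111 = 0b01001101.
C[3]: S = E(K, 0b10101111) = 0b11001001; 0b10111010 ⊕ 0b11001001 = 0b01110011.
C[4]: S = E(K, 0b11001001) = 0b11100011; 0b01001101 ⊕ 0b11100011 = 0b10101110.
C[5]: S = E(K, 0b11100011) = 0b11111101; 0b10111101 ⊕ 0b11111101 = 0b01000000.
C[6]: S = E(K, 0b11111101) = 0b00010111; 0b10101000 ⊕ 0b00010111 = 0b10111111.

C[1] = 0b11000010, C[2] = 0b01001101, C[3] = 0b01110011, C[4] = 0b10101110, C[5] = 0b01000000, C[6] = 0b10111111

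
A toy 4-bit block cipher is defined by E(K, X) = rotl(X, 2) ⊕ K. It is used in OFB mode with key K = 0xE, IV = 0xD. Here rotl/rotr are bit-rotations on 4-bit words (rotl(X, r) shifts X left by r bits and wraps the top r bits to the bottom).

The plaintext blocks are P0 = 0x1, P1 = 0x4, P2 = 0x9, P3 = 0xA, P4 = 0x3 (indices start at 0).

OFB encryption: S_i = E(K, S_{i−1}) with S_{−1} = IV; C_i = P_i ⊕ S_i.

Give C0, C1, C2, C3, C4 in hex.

C0 = 0x8, C1 = 0xC, C2 = 0x5, C3 = 0x7, C4 = 0xA

C0: S = E(K, 0xD) = 0x9; 0x1 ⊕ 0x9 = 0x8.
C1: S = E(K, 0x9) = 0x8; 0x4 ⊕ 0x8 = 0xC.
C2: S = E(K, 0x8) = 0xC; 0x9 ⊕ 0xC = 0x5.
C3: S = E(K, 0xC) = 0xD; 0xA ⊕ 0xD = 0x7.
C4: S = E(K, 0xD) = 0x9; 0x3 ⊕ 0x9 = 0xA.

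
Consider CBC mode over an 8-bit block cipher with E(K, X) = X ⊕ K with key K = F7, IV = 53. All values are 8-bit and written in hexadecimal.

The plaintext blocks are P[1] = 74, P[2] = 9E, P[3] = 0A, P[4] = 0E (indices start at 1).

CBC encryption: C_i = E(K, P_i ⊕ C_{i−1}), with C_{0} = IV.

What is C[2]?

C[2] = B9

C[1]: P[1] ⊕ 53 = 27; E(K, 27) = D0.
C[2]: P[2] ⊕ D0 = 4E; E(K, 4E) = B9.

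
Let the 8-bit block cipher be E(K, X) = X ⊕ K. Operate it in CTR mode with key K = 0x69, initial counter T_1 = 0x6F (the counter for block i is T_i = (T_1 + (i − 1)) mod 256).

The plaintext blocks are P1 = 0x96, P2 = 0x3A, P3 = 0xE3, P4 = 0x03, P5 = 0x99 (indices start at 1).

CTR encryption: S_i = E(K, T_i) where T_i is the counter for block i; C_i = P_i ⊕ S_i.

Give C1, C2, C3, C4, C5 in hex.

C1: T = 0x6F, S = E(K, T) = 0x06; 0x96 ⊕ 0x06 = 0x90.
C2: T = 0x70, S = E(K, T) = 0x19; 0x3A ⊕ 0x19 = 0x23.
C3: T = 0x71, S = E(K, T) = 0x18; 0xE3 ⊕ 0x18 = 0xFB.
C4: T = 0x72, S = E(K, T) = 0x1B; 0x03 ⊕ 0x1B = 0x18.
C5: T = 0x73, S = E(K, T) = 0x1A; 0x99 ⊕ 0x1A = 0x83.

C1 = 0x90, C2 = 0x23, C3 = 0xFB, C4 = 0x18, C5 = 0x83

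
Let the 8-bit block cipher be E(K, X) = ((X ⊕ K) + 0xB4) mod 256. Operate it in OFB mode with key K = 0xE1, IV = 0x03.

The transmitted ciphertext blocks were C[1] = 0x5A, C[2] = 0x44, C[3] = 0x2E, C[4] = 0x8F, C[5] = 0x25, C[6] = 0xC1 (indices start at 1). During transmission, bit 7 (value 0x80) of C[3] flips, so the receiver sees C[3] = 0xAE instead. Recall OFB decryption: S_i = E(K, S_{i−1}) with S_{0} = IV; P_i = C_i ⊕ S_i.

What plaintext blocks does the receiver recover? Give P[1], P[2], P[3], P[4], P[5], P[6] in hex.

Only C[3] changed, to 0xAE. In OFB, a change in C_i flips the same bit in P_i only; the keystream is unaffected. Decrypting the received ciphertext:
P[1]: S = E(K, 0x03) = 0x96; 0x5A ⊕ 0x96 = 0xCC.
P[2]: S = E(K, 0x96) = 0x2B; 0x44 ⊕ 0x2B = 0x6F.
P[3]: S = E(K, 0x2B) = 0x7E; 0xAE ⊕ 0x7E = 0xD0.
P[4]: S = E(K, 0x7E) = 0x53; 0x8F ⊕ 0x53 = 0xDC.
P[5]: S = E(K, 0x53) = 0x66; 0x25 ⊕ 0x66 = 0x43.
P[6]: S = E(K, 0x66) = 0x3B; 0xC1 ⊕ 0x3B = 0xFA.
Blocks that differ from the original plaintext: P[3].

P[1] = 0xCC, P[2] = 0x6F, P[3] = 0xD0, P[4] = 0xDC, P[5] = 0x43, P[6] = 0xFA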